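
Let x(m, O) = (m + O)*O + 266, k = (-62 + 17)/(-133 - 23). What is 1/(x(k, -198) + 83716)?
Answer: 26/3201351 ≈ 8.1216e-6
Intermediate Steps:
k = 15/52 (k = -45/(-156) = -45*(-1/156) = 15/52 ≈ 0.28846)
x(m, O) = 266 + O*(O + m) (x(m, O) = (O + m)*O + 266 = O*(O + m) + 266 = 266 + O*(O + m))
1/(x(k, -198) + 83716) = 1/((266 + (-198)² - 198*15/52) + 83716) = 1/((266 + 39204 - 1485/26) + 83716) = 1/(1024735/26 + 83716) = 1/(3201351/26) = 26/3201351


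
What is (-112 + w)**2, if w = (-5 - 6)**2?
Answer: 81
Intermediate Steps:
w = 121 (w = (-11)**2 = 121)
(-112 + w)**2 = (-112 + 121)**2 = 9**2 = 81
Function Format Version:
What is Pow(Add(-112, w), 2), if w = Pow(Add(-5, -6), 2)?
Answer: 81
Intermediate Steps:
w = 121 (w = Pow(-11, 2) = 121)
Pow(Add(-112, w), 2) = Pow(Add(-112, 121), 2) = Pow(9, 2) = 81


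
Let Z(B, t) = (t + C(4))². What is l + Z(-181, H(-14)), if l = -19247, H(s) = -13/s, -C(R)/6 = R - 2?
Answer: -3748387/196 ≈ -19124.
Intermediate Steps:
C(R) = 12 - 6*R (C(R) = -6*(R - 2) = -6*(-2 + R) = 12 - 6*R)
Z(B, t) = (-12 + t)² (Z(B, t) = (t + (12 - 6*4))² = (t + (12 - 24))² = (t - 12)² = (-12 + t)²)
l + Z(-181, H(-14)) = -19247 + (-12 - 13/(-14))² = -19247 + (-12 - 13*(-1/14))² = -19247 + (-12 + 13/14)² = -19247 + (-155/14)² = -19247 + 24025/196 = -3748387/196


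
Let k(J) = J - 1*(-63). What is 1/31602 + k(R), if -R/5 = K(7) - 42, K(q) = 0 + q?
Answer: 7521277/31602 ≈ 238.00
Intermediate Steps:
K(q) = q
R = 175 (R = -5*(7 - 42) = -5*(-35) = 175)
k(J) = 63 + J (k(J) = J + 63 = 63 + J)
1/31602 + k(R) = 1/31602 + (63 + 175) = 1/31602 + 238 = 7521277/31602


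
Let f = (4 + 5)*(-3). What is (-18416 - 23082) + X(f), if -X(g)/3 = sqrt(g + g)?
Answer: -41498 - 9*I*sqrt(6) ≈ -41498.0 - 22.045*I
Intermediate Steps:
f = -27 (f = 9*(-3) = -27)
X(g) = -3*sqrt(2)*sqrt(g) (X(g) = -3*sqrt(g + g) = -3*sqrt(2)*sqrt(g))
(-18416 - 23082) + X(f) = (-18416 - 23082) - 3*sqrt(2)*sqrt(-27) = -41498 - 3*sqrt(2)*3*I*sqrt(3) = -41498 - 9*I*sqrt(6)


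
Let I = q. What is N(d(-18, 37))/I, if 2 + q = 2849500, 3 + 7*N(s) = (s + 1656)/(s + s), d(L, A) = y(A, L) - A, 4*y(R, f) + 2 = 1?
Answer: -7369/5944052828 ≈ -1.2397e-6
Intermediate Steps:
y(R, f) = -¼ (y(R, f) = -½ + (¼)*1 = -½ + ¼ = -¼)
d(L, A) = -¼ - A
N(s) = -3/7 + (1656 + s)/(14*s) (N(s) = -3/7 + ((s + 1656)/(s + s))/7 = -3/7 + ((1656 + s)/((2*s)))/7 = -3/7 + ((1656 + s)*(1/(2*s)))/7 = -3/7 + ((1656 + s)/(2*s))/7 = -3/7 + (1656 + s)/(14*s))
q = 2849498 (q = -2 + 2849500 = 2849498)
I = 2849498
N(d(-18, 37))/I = ((1656 - 5*(-¼ - 1*37))/(14*(-¼ - 1*37)))/2849498 = ((1656 - 5*(-¼ - 37))/(14*(-¼ - 37)))*(1/2849498) = ((1656 - 5*(-149/4))/(14*(-149/4)))*(1/2849498) = ((1/14)*(-4/149)*(1656 + 745/4))*(1/2849498) = ((1/14)*(-4/149)*(7369/4))*(1/2849498) = -7369/2086*1/2849498 = -7369/5944052828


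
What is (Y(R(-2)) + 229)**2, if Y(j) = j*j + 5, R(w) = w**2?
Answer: 62500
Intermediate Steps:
Y(j) = 5 + j**2 (Y(j) = j**2 + 5 = 5 + j**2)
(Y(R(-2)) + 229)**2 = ((5 + ((-2)**2)**2) + 229)**2 = ((5 + 4**2) + 229)**2 = ((5 + 16) + 229)**2 = (21 + 229)**2 = 250**2 = 62500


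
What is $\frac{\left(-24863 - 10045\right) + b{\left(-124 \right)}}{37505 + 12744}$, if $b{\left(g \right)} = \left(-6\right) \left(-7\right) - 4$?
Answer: $- \frac{34870}{50249} \approx -0.69394$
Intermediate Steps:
$b{\left(g \right)} = 38$ ($b{\left(g \right)} = 42 - 4 = 38$)
$\frac{\left(-24863 - 10045\right) + b{\left(-124 \right)}}{37505 + 12744} = \frac{\left(-24863 - 10045\right) + 38}{37505 + 12744} = \frac{-34908 + 38}{50249} = \left(-34870\right) \frac{1}{50249} = - \frac{34870}{50249}$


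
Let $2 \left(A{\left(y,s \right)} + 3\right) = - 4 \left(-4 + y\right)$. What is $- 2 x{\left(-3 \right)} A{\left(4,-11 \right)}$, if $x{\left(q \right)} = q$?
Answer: $-18$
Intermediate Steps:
$A{\left(y,s \right)} = 5 - 2 y$ ($A{\left(y,s \right)} = -3 + \frac{\left(-4\right) \left(-4 + y\right)}{2} = -3 + \frac{16 - 4 y}{2} = -3 - \left(-8 + 2 y\right) = 5 - 2 y$)
$- 2 x{\left(-3 \right)} A{\left(4,-11 \right)} = \left(-2\right) \left(-3\right) \left(5 - 8\right) = 6 \left(5 - 8\right) = 6 \left(-3\right) = -18$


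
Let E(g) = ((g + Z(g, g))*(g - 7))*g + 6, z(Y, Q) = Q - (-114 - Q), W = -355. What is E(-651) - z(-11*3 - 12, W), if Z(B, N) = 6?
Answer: -276290308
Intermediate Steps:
z(Y, Q) = 114 + 2*Q (z(Y, Q) = Q + (114 + Q) = 114 + 2*Q)
E(g) = 6 + g*(-7 + g)*(6 + g) (E(g) = ((g + 6)*(g - 7))*g + 6 = ((6 + g)*(-7 + g))*g + 6 = ((-7 + g)*(6 + g))*g + 6 = g*(-7 + g)*(6 + g) + 6 = 6 + g*(-7 + g)*(6 + g))
E(-651) - z(-11*3 - 12, W) = (6 + (-651)³ - 1*(-651)² - 42*(-651)) - (114 + 2*(-355)) = (6 - 275894451 - 1*423801 + 27342) - (114 - 710) = (6 - 275894451 - 423801 + 27342) - 1*(-596) = -276290904 + 596 = -276290308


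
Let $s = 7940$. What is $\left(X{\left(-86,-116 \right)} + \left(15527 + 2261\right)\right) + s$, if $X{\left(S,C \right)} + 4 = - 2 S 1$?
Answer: $25896$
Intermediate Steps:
$X{\left(S,C \right)} = -4 - 2 S$ ($X{\left(S,C \right)} = -4 + - 2 S 1 = -4 - 2 S$)
$\left(X{\left(-86,-116 \right)} + \left(15527 + 2261\right)\right) + s = \left(\left(-4 - -172\right) + \left(15527 + 2261\right)\right) + 7940 = \left(\left(-4 + 172\right) + 17788\right) + 7940 = \left(168 + 17788\right) + 7940 = 17956 + 7940 = 25896$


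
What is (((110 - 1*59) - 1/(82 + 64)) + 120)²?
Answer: 623251225/21316 ≈ 29239.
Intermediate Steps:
(((110 - 1*59) - 1/(82 + 64)) + 120)² = (((110 - 59) - 1/146) + 120)² = ((51 - 1*1/146) + 120)² = ((51 - 1/146) + 120)² = (7445/146 + 120)² = (24965/146)² = 623251225/21316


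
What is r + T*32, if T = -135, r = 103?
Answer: -4217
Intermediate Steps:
r + T*32 = 103 - 135*32 = 103 - 4320 = -4217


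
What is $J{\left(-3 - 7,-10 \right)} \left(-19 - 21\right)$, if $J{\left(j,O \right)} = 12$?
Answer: $-480$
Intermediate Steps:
$J{\left(-3 - 7,-10 \right)} \left(-19 - 21\right) = 12 \left(-19 - 21\right) = 12 \left(-40\right) = -480$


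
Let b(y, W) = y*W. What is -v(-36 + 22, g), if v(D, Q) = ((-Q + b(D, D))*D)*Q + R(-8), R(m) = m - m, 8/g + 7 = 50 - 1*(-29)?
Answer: 24682/81 ≈ 304.72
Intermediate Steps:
g = ⅑ (g = 8/(-7 + (50 - 1*(-29))) = 8/(-7 + (50 + 29)) = 8/(-7 + 79) = 8/72 = 8*(1/72) = ⅑ ≈ 0.11111)
b(y, W) = W*y
R(m) = 0
v(D, Q) = D*Q*(D² - Q) (v(D, Q) = ((-Q + D*D)*D)*Q + 0 = ((-Q + D²)*D)*Q + 0 = ((D² - Q)*D)*Q + 0 = (D*(D² - Q))*Q + 0 = D*Q*(D² - Q) + 0 = D*Q*(D² - Q))
-v(-36 + 22, g) = -(-36 + 22)*((-36 + 22)² - 1*⅑)/9 = -(-14)*((-14)² - ⅑)/9 = -(-14)*(196 - ⅑)/9 = -(-14)*1763/(9*9) = -1*(-24682/81) = 24682/81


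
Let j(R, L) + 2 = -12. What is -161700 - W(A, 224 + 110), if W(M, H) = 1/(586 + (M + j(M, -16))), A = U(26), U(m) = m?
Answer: -96696601/598 ≈ -1.6170e+5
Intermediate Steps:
j(R, L) = -14 (j(R, L) = -2 - 12 = -14)
A = 26
W(M, H) = 1/(572 + M) (W(M, H) = 1/(586 + (M - 14)) = 1/(586 + (-14 + M)) = 1/(572 + M))
-161700 - W(A, 224 + 110) = -161700 - 1/(572 + 26) = -161700 - 1/598 = -96696601/598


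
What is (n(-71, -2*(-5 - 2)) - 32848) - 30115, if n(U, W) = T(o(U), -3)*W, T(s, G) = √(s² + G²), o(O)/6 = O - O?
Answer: -62921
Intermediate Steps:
o(O) = 0 (o(O) = 6*(O - O) = 6*0 = 0)
T(s, G) = √(G² + s²)
n(U, W) = 3*W (n(U, W) = √((-3)² + 0²)*W = √(9 + 0)*W = √9*W = 3*W)
(n(-71, -2*(-5 - 2)) - 32848) - 30115 = (3*(-2*(-5 - 2)) - 32848) - 30115 = (3*(-2*(-7)) - 32848) - 30115 = (3*14 - 32848) - 30115 = (42 - 32848) - 30115 = -32806 - 30115 = -62921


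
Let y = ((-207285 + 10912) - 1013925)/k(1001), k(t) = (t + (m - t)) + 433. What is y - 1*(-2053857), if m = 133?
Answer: 580636382/283 ≈ 2.0517e+6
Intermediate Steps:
k(t) = 566 (k(t) = (t + (133 - t)) + 433 = 133 + 433 = 566)
y = -605149/283 (y = ((-207285 + 10912) - 1013925)/566 = (-196373 - 1013925)*(1/566) = -1210298*1/566 = -605149/283 ≈ -2138.3)
y - 1*(-2053857) = -605149/283 - 1*(-2053857) = -605149/283 + 2053857 = 580636382/283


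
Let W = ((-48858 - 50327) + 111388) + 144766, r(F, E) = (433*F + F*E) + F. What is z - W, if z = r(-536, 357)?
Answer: -580945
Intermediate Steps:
r(F, E) = 434*F + E*F (r(F, E) = (433*F + E*F) + F = 434*F + E*F)
W = 156969 (W = (-99185 + 111388) + 144766 = 12203 + 144766 = 156969)
z = -423976 (z = -536*(434 + 357) = -536*791 = -423976)
z - W = -423976 - 1*156969 = -423976 - 156969 = -580945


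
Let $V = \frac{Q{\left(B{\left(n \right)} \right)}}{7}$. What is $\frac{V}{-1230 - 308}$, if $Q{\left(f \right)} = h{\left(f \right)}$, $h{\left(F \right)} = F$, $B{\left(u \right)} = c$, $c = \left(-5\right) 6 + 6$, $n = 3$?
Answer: $\frac{12}{5383} \approx 0.0022292$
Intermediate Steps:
$c = -24$ ($c = -30 + 6 = -24$)
$B{\left(u \right)} = -24$
$Q{\left(f \right)} = f$
$V = - \frac{24}{7} \approx -3.4286$
$\frac{V}{-1230 - 308} = - \frac{24}{7 \left(-1230 - 308\right)} = - \frac{24}{7 \left(-1538\right)} = \left(- \frac{24}{7}\right) \left(- \frac{1}{1538}\right) = \frac{12}{5383}$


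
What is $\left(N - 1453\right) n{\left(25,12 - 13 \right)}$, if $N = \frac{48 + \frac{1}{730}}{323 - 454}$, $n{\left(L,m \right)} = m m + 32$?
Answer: $- \frac{4586519223}{95630} \approx -47961.0$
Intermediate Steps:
$n{\left(L,m \right)} = 32 + m^{2}$ ($n{\left(L,m \right)} = m^{2} + 32 = 32 + m^{2}$)
$N = - \frac{35041}{95630}$ ($N = \frac{48 + \frac{1}{730}}{-131} = \frac{35041}{730} \left(- \frac{1}{131}\right) = - \frac{35041}{95630} \approx -0.36642$)
$\left(N - 1453\right) n{\left(25,12 - 13 \right)} = \left(- \frac{35041}{95630} - 1453\right) \left(32 + \left(12 - 13\right)^{2}\right) = - \frac{138985431 \left(32 + \left(-1\right)^{2}\right)}{95630} = - \frac{138985431 \left(32 + 1\right)}{95630} = \left(- \frac{138985431}{95630}\right) 33 = - \frac{4586519223}{95630}$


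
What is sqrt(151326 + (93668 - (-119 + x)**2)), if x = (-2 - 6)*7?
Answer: 463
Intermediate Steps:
x = -56 (x = -8*7 = -56)
sqrt(151326 + (93668 - (-119 + x)**2)) = sqrt(151326 + (93668 - (-119 - 56)**2)) = sqrt(151326 + (93668 - 1*(-175)**2)) = sqrt(151326 + (93668 - 1*30625)) = sqrt(151326 + (93668 - 30625)) = sqrt(151326 + 63043) = sqrt(214369) = 463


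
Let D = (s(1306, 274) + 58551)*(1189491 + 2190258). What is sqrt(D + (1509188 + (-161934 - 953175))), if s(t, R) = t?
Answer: 2*sqrt(50575507493) ≈ 4.4978e+5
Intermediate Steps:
D = 202301635893 (D = (1306 + 58551)*(1189491 + 2190258) = 59857*3379749 = 202301635893)
sqrt(D + (1509188 + (-161934 - 953175))) = sqrt(202301635893 + (1509188 + (-161934 - 953175))) = sqrt(202301635893 + (1509188 - 1115109)) = sqrt(202301635893 + 394079) = sqrt(202302029972) = 2*sqrt(50575507493)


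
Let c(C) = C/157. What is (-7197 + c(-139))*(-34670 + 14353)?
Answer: 22959591556/157 ≈ 1.4624e+8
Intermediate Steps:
c(C) = C/157 (c(C) = C*(1/157) = C/157)
(-7197 + c(-139))*(-34670 + 14353) = (-7197 + (1/157)*(-139))*(-34670 + 14353) = (-7197 - 139/157)*(-20317) = -1130068/157*(-20317) = 22959591556/157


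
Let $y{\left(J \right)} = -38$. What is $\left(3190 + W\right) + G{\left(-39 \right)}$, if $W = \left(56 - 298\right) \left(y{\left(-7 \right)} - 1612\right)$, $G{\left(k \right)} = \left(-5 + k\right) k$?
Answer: $404206$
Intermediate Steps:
$G{\left(k \right)} = k \left(-5 + k\right)$
$W = 399300$ ($W = \left(56 - 298\right) \left(-38 - 1612\right) = \left(-242\right) \left(-1650\right) = 399300$)
$\left(3190 + W\right) + G{\left(-39 \right)} = \left(3190 + 399300\right) - 39 \left(-5 - 39\right) = 402490 - -1716 = 402490 + 1716 = 404206$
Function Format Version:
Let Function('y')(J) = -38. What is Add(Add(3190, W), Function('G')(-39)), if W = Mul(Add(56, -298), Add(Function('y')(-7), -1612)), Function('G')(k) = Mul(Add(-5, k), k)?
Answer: 404206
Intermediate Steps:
Function('G')(k) = Mul(k, Add(-5, k))
W = 399300 (W = Mul(Add(56, -298), Add(-38, -1612)) = Mul(-242, -1650) = 399300)
Add(Add(3190, W), Function('G')(-39)) = Add(Add(3190, 399300), Mul(-39, Add(-5, -39))) = Add(402490, Mul(-39, -44)) = Add(402490, 1716) = 404206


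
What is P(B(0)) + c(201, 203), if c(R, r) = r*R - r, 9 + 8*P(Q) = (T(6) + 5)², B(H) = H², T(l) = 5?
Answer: 324891/8 ≈ 40611.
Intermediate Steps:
P(Q) = 91/8 (P(Q) = -9/8 + (5 + 5)²/8 = -9/8 + (⅛)*10² = -9/8 + (⅛)*100 = -9/8 + 25/2 = 91/8)
c(R, r) = -r + R*r (c(R, r) = R*r - r = -r + R*r)
P(B(0)) + c(201, 203) = 91/8 + 203*(-1 + 201) = 91/8 + 203*200 = 91/8 + 40600 = 324891/8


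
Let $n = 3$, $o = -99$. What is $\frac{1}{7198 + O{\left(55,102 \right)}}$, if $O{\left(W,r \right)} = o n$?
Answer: $\frac{1}{6901} \approx 0.00014491$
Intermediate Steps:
$O{\left(W,r \right)} = -297$ ($O{\left(W,r \right)} = \left(-99\right) 3 = -297$)
$\frac{1}{7198 + O{\left(55,102 \right)}} = \frac{1}{7198 - 297} = \frac{1}{6901}$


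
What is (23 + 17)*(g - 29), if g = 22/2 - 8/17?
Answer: -12560/17 ≈ -738.82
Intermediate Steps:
g = 179/17 (g = 22*(1/2) - 8*1/17 = 11 - 8/17 = 179/17 ≈ 10.529)
(23 + 17)*(g - 29) = (23 + 17)*(179/17 - 29) = 40*(-314/17) = -12560/17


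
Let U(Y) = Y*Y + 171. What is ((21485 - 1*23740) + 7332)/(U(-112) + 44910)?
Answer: 5077/57625 ≈ 0.088104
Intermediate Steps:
U(Y) = 171 + Y**2 (U(Y) = Y**2 + 171 = 171 + Y**2)
((21485 - 1*23740) + 7332)/(U(-112) + 44910) = ((21485 - 1*23740) + 7332)/((171 + (-112)**2) + 44910) = ((21485 - 23740) + 7332)/((171 + 12544) + 44910) = (-2255 + 7332)/(12715 + 44910) = 5077/57625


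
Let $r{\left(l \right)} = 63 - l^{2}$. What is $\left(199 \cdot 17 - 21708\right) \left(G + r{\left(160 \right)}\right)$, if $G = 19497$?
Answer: $110683000$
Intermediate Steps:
$\left(199 \cdot 17 - 21708\right) \left(G + r{\left(160 \right)}\right) = \left(199 \cdot 17 - 21708\right) \left(19497 + \left(63 - 160^{2}\right)\right) = \left(3383 - 21708\right) \left(19497 + \left(63 - 25600\right)\right) = - 18325 \left(19497 + \left(63 - 25600\right)\right) = - 18325 \left(19497 - 25537\right) = \left(-18325\right) \left(-6040\right) = 110683000$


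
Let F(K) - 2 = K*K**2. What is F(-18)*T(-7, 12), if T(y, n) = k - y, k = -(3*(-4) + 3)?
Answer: -93280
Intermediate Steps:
k = 9 (k = -(-12 + 3) = -1*(-9) = 9)
T(y, n) = 9 - y
F(K) = 2 + K**3 (F(K) = 2 + K*K**2 = 2 + K**3)
F(-18)*T(-7, 12) = (2 + (-18)**3)*(9 - 1*(-7)) = (2 - 5832)*(9 + 7) = -5830*16 = -93280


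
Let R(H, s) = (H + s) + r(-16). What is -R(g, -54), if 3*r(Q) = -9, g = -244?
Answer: 301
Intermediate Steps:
r(Q) = -3 (r(Q) = (1/3)*(-9) = -3)
R(H, s) = -3 + H + s (R(H, s) = (H + s) - 3 = -3 + H + s)
-R(g, -54) = -(-3 - 244 - 54) = -1*(-301) = 301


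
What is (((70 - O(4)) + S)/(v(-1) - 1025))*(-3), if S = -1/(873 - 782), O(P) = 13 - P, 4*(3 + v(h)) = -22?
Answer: 11100/62699 ≈ 0.17704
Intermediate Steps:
v(h) = -17/2 (v(h) = -3 + (¼)*(-22) = -3 - 11/2 = -17/2)
S = -1/91 ≈ -0.010989
(((70 - O(4)) + S)/(v(-1) - 1025))*(-3) = (((70 - (13 - 1*4)) - 1/91)/(-17/2 - 1025))*(-3) = (((70 - (13 - 4)) - 1/91)/(-2067/2))*(-3) = (((70 - 1*9) - 1/91)*(-2/2067))*(-3) = (((70 - 9) - 1/91)*(-2/2067))*(-3) = ((61 - 1/91)*(-2/2067))*(-3) = ((5550/91)*(-2/2067))*(-3) = -3700/62699*(-3) = 11100/62699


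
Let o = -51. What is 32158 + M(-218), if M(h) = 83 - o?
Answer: 32292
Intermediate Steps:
M(h) = 134 (M(h) = 83 - 1*(-51) = 83 + 51 = 134)
32158 + M(-218) = 32158 + 134 = 32292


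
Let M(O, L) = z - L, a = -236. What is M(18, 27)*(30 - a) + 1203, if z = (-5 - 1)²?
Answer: 3597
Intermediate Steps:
z = 36 (z = (-6)² = 36)
M(O, L) = 36 - L
M(18, 27)*(30 - a) + 1203 = (36 - 1*27)*(30 - 1*(-236)) + 1203 = (36 - 27)*(30 + 236) + 1203 = 9*266 + 1203 = 2394 + 1203 = 3597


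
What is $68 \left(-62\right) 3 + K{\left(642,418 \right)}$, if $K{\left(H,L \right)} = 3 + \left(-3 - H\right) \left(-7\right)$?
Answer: $-8130$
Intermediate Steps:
$K{\left(H,L \right)} = 24 + 7 H$ ($K{\left(H,L \right)} = 3 + \left(21 + 7 H\right) = 24 + 7 H$)
$68 \left(-62\right) 3 + K{\left(642,418 \right)} = 68 \left(-62\right) 3 + \left(24 + 7 \cdot 642\right) = \left(-4216\right) 3 + \left(24 + 4494\right) = -12648 + 4518 = -8130$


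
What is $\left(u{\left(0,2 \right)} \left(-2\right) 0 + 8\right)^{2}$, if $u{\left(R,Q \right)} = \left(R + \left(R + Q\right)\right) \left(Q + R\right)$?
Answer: $64$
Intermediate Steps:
$u{\left(R,Q \right)} = \left(Q + R\right) \left(Q + 2 R\right)$ ($u{\left(R,Q \right)} = \left(R + \left(Q + R\right)\right) \left(Q + R\right) = \left(Q + 2 R\right) \left(Q + R\right) = \left(Q + R\right) \left(Q + 2 R\right)$)
$\left(u{\left(0,2 \right)} \left(-2\right) 0 + 8\right)^{2} = \left(\left(2^{2} + 2 \cdot 0^{2} + 3 \cdot 2 \cdot 0\right) \left(-2\right) 0 + 8\right)^{2} = \left(\left(4 + 2 \cdot 0 + 0\right) \left(-2\right) 0 + 8\right)^{2} = \left(\left(4 + 0 + 0\right) \left(-2\right) 0 + 8\right)^{2} = \left(4 \left(-2\right) 0 + 8\right)^{2} = \left(\left(-8\right) 0 + 8\right)^{2} = \left(0 + 8\right)^{2} = 8^{2} = 64$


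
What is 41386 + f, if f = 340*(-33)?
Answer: 30166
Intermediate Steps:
f = -11220
41386 + f = 41386 - 11220 = 30166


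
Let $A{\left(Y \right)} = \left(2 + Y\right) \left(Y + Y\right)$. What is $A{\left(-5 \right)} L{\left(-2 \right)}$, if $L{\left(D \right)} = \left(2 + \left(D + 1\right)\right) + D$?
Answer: $-30$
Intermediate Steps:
$L{\left(D \right)} = 3 + 2 D$ ($L{\left(D \right)} = \left(2 + \left(1 + D\right)\right) + D = \left(3 + D\right) + D = 3 + 2 D$)
$A{\left(Y \right)} = 2 Y \left(2 + Y\right)$ ($A{\left(Y \right)} = \left(2 + Y\right) 2 Y = 2 Y \left(2 + Y\right)$)
$A{\left(-5 \right)} L{\left(-2 \right)} = 2 \left(-5\right) \left(2 - 5\right) \left(3 + 2 \left(-2\right)\right) = 2 \left(-5\right) \left(-3\right) \left(3 - 4\right) = 30 \left(-1\right) = -30$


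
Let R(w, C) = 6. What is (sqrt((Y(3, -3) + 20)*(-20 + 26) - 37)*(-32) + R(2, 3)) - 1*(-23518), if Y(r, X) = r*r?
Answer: 23524 - 32*sqrt(137) ≈ 23149.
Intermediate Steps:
Y(r, X) = r**2
(sqrt((Y(3, -3) + 20)*(-20 + 26) - 37)*(-32) + R(2, 3)) - 1*(-23518) = (sqrt((3**2 + 20)*(-20 + 26) - 37)*(-32) + 6) - 1*(-23518) = (sqrt((9 + 20)*6 - 37)*(-32) + 6) + 23518 = (sqrt(29*6 - 37)*(-32) + 6) + 23518 = (sqrt(174 - 37)*(-32) + 6) + 23518 = (sqrt(137)*(-32) + 6) + 23518 = (-32*sqrt(137) + 6) + 23518 = (6 - 32*sqrt(137)) + 23518 = 23524 - 32*sqrt(137)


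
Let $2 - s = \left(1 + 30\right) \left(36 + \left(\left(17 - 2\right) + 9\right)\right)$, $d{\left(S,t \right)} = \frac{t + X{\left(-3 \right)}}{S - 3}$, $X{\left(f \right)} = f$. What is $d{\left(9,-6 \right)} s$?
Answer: $2787$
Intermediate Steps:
$d{\left(S,t \right)} = \frac{-3 + t}{-3 + S}$ ($d{\left(S,t \right)} = \frac{t - 3}{S - 3} = \frac{-3 + t}{-3 + S}$)
$s = -1858$ ($s = 2 - \left(1 + 30\right) \left(36 + \left(\left(17 - 2\right) + 9\right)\right) = 2 - 31 \left(36 + \left(15 + 9\right)\right) = 2 - 31 \left(36 + 24\right) = 2 - 31 \cdot 60 = 2 - 1860 = -1858$)
$d{\left(9,-6 \right)} s = \frac{-3 - 6}{-3 + 9} \left(-1858\right) = \frac{1}{6} \left(-9\right) \left(-1858\right) = \left(- \frac{3}{2}\right) \left(-1858\right) = 2787$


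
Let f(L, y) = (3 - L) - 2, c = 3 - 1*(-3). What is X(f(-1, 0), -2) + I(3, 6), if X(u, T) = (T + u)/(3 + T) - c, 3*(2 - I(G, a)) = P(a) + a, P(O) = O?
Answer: -8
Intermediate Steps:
c = 6 (c = 3 + 3 = 6)
I(G, a) = 2 - 2*a/3 (I(G, a) = 2 - (a + a)/3 = 2 - 2*a/3)
f(L, y) = 1 - L
X(u, T) = -6 + (T + u)/(3 + T) (X(u, T) = (T + u)/(3 + T) - 1*6 = (T + u)/(3 + T) - 6 = -6 + (T + u)/(3 + T))
X(f(-1, 0), -2) + I(3, 6) = (-18 + (1 - 1*(-1)) - 5*(-2))/(3 - 2) + (2 - ⅔*6) = (-18 + (1 + 1) + 10)/1 + (2 - 4) = 1*(-18 + 2 + 10) - 2 = 1*(-6) - 2 = -6 - 2 = -8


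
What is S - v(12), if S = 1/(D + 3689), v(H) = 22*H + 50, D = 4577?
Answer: -2595523/8266 ≈ -314.00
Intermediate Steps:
v(H) = 50 + 22*H
S = 1/8266 (S = 1/(4577 + 3689) = 1/8266 ≈ 0.00012098)
S - v(12) = 1/8266 - (50 + 22*12) = 1/8266 - (50 + 264) = 1/8266 - 1*314 = 1/8266 - 314 = -2595523/8266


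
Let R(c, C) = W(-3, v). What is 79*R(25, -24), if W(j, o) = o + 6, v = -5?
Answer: 79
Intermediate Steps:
W(j, o) = 6 + o
R(c, C) = 1 (R(c, C) = 6 - 5 = 1)
79*R(25, -24) = 79*1 = 79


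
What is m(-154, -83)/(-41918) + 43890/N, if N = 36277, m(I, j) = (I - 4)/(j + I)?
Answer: 2759635253/2280988929 ≈ 1.2098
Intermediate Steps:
m(I, j) = (-4 + I)/(I + j)
m(-154, -83)/(-41918) + 43890/N = ((-4 - 154)/(-154 - 83))/(-41918) + 43890/36277 = (-158/(-237))*(-1/41918) + 43890*(1/36277) = -1/237*(-158)*(-1/41918) + 43890/36277 = (2/3)*(-1/41918) + 43890/36277 = -1/62877 + 43890/36277 = 2759635253/2280988929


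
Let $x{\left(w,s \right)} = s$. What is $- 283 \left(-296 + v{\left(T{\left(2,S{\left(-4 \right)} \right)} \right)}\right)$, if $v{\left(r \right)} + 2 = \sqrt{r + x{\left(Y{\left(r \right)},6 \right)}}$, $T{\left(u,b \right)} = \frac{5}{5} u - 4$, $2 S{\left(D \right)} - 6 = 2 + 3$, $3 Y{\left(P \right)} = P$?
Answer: $83768$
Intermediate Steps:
$Y{\left(P \right)} = \frac{P}{3}$
$S{\left(D \right)} = \frac{11}{2}$ ($S{\left(D \right)} = 3 + \frac{2 + 3}{2} = 3 + \frac{1}{2} \cdot 5 = 3 + \frac{5}{2} = \frac{11}{2}$)
$T{\left(u,b \right)} = -4 + u$ ($T{\left(u,b \right)} = 5 \cdot \frac{1}{5} u - 4 = 1 u - 4 = u - 4 = -4 + u$)
$v{\left(r \right)} = -2 + \sqrt{6 + r}$ ($v{\left(r \right)} = -2 + \sqrt{r + 6} = -2 + \sqrt{6 + r}$)
$- 283 \left(-296 + v{\left(T{\left(2,S{\left(-4 \right)} \right)} \right)}\right) = - 283 \left(-296 - \left(2 - \sqrt{6 + \left(-4 + 2\right)}\right)\right) = - 283 \left(-296 - \left(2 - \sqrt{6 - 2}\right)\right) = - 283 \left(-296 - \left(2 - \sqrt{4}\right)\right) = - 283 \left(-296 + \left(-2 + 2\right)\right) = - 283 \left(-296 + 0\right) = \left(-283\right) \left(-296\right) = 83768$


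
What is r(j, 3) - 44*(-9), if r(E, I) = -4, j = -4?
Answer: 392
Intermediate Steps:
r(j, 3) - 44*(-9) = -4 - 44*(-9) = -4 + 396 = 392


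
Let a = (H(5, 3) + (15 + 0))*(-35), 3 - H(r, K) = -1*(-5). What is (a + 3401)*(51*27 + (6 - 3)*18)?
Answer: 4215726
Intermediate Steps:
H(r, K) = -2 (H(r, K) = 3 - (-1)*(-5) = 3 - 1*5 = 3 - 5 = -2)
a = -455 (a = (-2 + (15 + 0))*(-35) = (-2 + 15)*(-35) = 13*(-35) = -455)
(a + 3401)*(51*27 + (6 - 3)*18) = (-455 + 3401)*(51*27 + (6 - 3)*18) = 2946*(1377 + 3*18) = 2946*(1377 + 54) = 2946*1431 = 4215726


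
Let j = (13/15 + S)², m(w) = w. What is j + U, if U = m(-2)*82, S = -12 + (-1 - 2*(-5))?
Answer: -35876/225 ≈ -159.45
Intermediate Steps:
S = -3 (S = -12 + (-1 + 10) = -12 + 9 = -3)
U = -164 (U = -2*82 = -164)
j = 1024/225 (j = (13/15 - 3)² = (-32/15)² = 1024/225 ≈ 4.5511)
j + U = 1024/225 - 164 = -35876/225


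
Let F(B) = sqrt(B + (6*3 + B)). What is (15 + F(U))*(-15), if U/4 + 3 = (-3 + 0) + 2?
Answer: -225 - 15*I*sqrt(14) ≈ -225.0 - 56.125*I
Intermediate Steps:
U = -16 (U = -12 + 4*((-3 + 0) + 2) = -12 + 4*(-3 + 2) = -12 + 4*(-1) = -12 - 4 = -16)
F(B) = sqrt(18 + 2*B) (F(B) = sqrt(B + (18 + B)) = sqrt(18 + 2*B))
(15 + F(U))*(-15) = (15 + sqrt(18 + 2*(-16)))*(-15) = (15 + sqrt(18 - 32))*(-15) = (15 + sqrt(-14))*(-15) = (15 + I*sqrt(14))*(-15) = -225 - 15*I*sqrt(14)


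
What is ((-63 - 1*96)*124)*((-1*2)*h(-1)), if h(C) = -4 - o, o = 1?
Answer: -197160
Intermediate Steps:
h(C) = -5 (h(C) = -4 - 1*1 = -4 - 1 = -5)
((-63 - 1*96)*124)*((-1*2)*h(-1)) = ((-63 - 1*96)*124)*(-1*2*(-5)) = ((-63 - 96)*124)*(-2*(-5)) = -159*124*10 = -19716*10 = -197160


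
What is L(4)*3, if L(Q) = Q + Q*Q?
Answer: 60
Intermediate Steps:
L(Q) = Q + Q²
L(4)*3 = (4*(1 + 4))*3 = (4*5)*3 = 20*3 = 60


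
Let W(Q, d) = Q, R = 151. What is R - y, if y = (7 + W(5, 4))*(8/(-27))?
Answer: 1391/9 ≈ 154.56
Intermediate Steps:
y = -32/9 (y = (7 + 5)*(8/(-27)) = 12*(8*(-1/27)) = 12*(-8/27) = -32/9 ≈ -3.5556)
R - y = 151 - 1*(-32/9) = 151 + 32/9 = 1391/9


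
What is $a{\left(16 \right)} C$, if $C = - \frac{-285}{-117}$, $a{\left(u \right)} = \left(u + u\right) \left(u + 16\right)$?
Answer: $- \frac{97280}{39} \approx -2494.4$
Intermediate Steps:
$a{\left(u \right)} = 2 u \left(16 + u\right)$
$C = - \frac{95}{39}$ ($C = - \frac{\left(-285\right) \left(-1\right)}{117} = \left(-1\right) \frac{95}{39} = - \frac{95}{39} \approx -2.4359$)
$a{\left(16 \right)} C = 2 \cdot 16 \left(16 + 16\right) \left(- \frac{95}{39}\right) = 2 \cdot 16 \cdot 32 \left(- \frac{95}{39}\right) = 1024 \left(- \frac{95}{39}\right) = - \frac{97280}{39}$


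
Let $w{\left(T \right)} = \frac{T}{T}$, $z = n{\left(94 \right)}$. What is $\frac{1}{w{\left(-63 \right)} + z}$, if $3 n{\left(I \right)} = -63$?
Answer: $- \frac{1}{20} \approx -0.05$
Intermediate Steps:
$n{\left(I \right)} = -21$ ($n{\left(I \right)} = \frac{1}{3} \left(-63\right) = -21$)
$z = -21$
$w{\left(T \right)} = 1$
$\frac{1}{w{\left(-63 \right)} + z} = \frac{1}{1 - 21} = \frac{1}{-20} = - \frac{1}{20}$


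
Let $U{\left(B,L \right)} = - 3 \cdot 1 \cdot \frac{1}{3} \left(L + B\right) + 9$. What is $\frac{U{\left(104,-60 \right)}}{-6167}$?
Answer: $\frac{5}{881} \approx 0.0056754$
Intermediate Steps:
$U{\left(B,L \right)} = 9 - B - L$ ($U{\left(B,L \right)} = - 3 \cdot 1 \cdot \frac{1}{3} \left(B + L\right) + 9 = - 3 \frac{B + L}{3} + 9 = - 3 \left(\frac{B}{3} + \frac{L}{3}\right) + 9 = \left(- B - L\right) + 9 = 9 - B - L$)
$\frac{U{\left(104,-60 \right)}}{-6167} = \frac{9 - 104 - -60}{-6167} = \left(9 - 104 + 60\right) \left(- \frac{1}{6167}\right) = \left(-35\right) \left(- \frac{1}{6167}\right) = \frac{5}{881}$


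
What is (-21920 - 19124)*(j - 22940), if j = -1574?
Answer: 1006152616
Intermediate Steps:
(-21920 - 19124)*(j - 22940) = (-21920 - 19124)*(-1574 - 22940) = -41044*(-24514) = 1006152616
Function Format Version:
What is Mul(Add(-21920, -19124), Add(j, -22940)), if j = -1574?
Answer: 1006152616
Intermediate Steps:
Mul(Add(-21920, -19124), Add(j, -22940)) = Mul(Add(-21920, -19124), Add(-1574, -22940)) = Mul(-41044, -24514) = 1006152616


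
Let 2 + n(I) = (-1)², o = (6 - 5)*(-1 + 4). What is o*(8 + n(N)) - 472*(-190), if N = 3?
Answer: 89701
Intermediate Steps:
o = 3 (o = 1*3 = 3)
n(I) = -1 (n(I) = -2 + (-1)² = -2 + 1 = -1)
o*(8 + n(N)) - 472*(-190) = 3*(8 - 1) - 472*(-190) = 3*7 + 89680 = 21 + 89680 = 89701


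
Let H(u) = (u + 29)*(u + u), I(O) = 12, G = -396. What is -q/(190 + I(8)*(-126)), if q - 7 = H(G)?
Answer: 290671/1322 ≈ 219.87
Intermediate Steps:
H(u) = 2*u*(29 + u) (H(u) = (29 + u)*(2*u) = 2*u*(29 + u))
q = 290671 (q = 7 + 2*(-396)*(29 - 396) = 7 + 2*(-396)*(-367) = 7 + 290664 = 290671)
-q/(190 + I(8)*(-126)) = -290671/(190 + 12*(-126)) = -290671/(190 - 1512) = -290671/(-1322) = -290671*(-1)/1322 = -1*(-290671/1322) = 290671/1322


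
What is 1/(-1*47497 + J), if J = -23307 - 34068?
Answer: -1/104872 ≈ -9.5354e-6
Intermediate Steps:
J = -57375
1/(-1*47497 + J) = 1/(-1*47497 - 57375) = 1/(-47497 - 57375) = 1/(-104872) = -1/104872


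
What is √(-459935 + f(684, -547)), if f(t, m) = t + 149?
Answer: I*√459102 ≈ 677.57*I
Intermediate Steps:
f(t, m) = 149 + t
√(-459935 + f(684, -547)) = √(-459935 + (149 + 684)) = √(-459935 + 833) = √(-459102) = I*√459102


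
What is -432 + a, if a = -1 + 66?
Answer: -367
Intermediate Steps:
a = 65
-432 + a = -432 + 65 = -367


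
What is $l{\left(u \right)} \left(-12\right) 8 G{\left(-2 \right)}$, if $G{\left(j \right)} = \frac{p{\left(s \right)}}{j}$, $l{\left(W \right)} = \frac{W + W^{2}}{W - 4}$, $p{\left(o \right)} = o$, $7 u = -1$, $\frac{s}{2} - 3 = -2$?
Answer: $\frac{576}{203} \approx 2.8374$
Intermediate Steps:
$s = 2$ ($s = 6 + 2 \left(-2\right) = 6 - 4 = 2$)
$u = - \frac{1}{7}$ ($u = \frac{1}{7} \left(-1\right) = - \frac{1}{7} \approx -0.14286$)
$l{\left(W \right)} = \frac{W + W^{2}}{-4 + W}$
$G{\left(j \right)} = \frac{2}{j}$
$l{\left(u \right)} \left(-12\right) 8 G{\left(-2 \right)} = - \frac{1 - \frac{1}{7}}{7 \left(-4 - \frac{1}{7}\right)} \left(-12\right) 8 \frac{2}{-2} = \left(- \frac{1}{7}\right) \frac{1}{- \frac{29}{7}} \cdot \frac{6}{7} \left(-12\right) 8 \cdot 2 \left(- \frac{1}{2}\right) = \left(- \frac{1}{7}\right) \left(- \frac{7}{29}\right) \frac{6}{7} \left(-12\right) 8 \left(-1\right) = \frac{6}{203} \left(-12\right) 8 \left(-1\right) = \left(- \frac{72}{203}\right) 8 \left(-1\right) = \left(- \frac{576}{203}\right) \left(-1\right) = \frac{576}{203}$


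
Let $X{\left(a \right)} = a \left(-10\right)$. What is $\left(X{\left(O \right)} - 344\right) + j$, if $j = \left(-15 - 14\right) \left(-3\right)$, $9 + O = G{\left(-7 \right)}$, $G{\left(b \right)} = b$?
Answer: $-97$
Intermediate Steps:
$O = -16$ ($O = -9 - 7 = -16$)
$j = 87$ ($j = \left(-29\right) \left(-3\right) = 87$)
$X{\left(a \right)} = - 10 a$
$\left(X{\left(O \right)} - 344\right) + j = \left(\left(-10\right) \left(-16\right) - 344\right) + 87 = \left(160 - 344\right) + 87 = -184 + 87 = -97$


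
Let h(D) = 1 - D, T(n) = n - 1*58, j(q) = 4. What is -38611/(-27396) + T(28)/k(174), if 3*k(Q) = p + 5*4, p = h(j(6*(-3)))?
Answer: -1809253/465732 ≈ -3.8848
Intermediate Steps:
T(n) = -58 + n (T(n) = n - 58 = -58 + n)
p = -3 (p = 1 - 1*4 = 1 - 4 = -3)
k(Q) = 17/3 (k(Q) = (-3 + 5*4)/3 = (-3 + 20)/3 = (⅓)*17 = 17/3)
-38611/(-27396) + T(28)/k(174) = -38611/(-27396) + (-58 + 28)/(17/3) = -38611*(-1/27396) - 30*3/17 = 38611/27396 - 90/17 = -1809253/465732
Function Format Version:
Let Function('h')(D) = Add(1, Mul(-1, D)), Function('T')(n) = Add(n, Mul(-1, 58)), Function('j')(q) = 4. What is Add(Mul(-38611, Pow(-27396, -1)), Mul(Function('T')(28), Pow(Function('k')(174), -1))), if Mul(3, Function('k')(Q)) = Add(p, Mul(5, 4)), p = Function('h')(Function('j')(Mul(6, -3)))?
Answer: Rational(-1809253, 465732) ≈ -3.8848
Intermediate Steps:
Function('T')(n) = Add(-58, n) (Function('T')(n) = Add(n, -58) = Add(-58, n))
p = -3 (p = Add(1, Mul(-1, 4)) = Add(1, -4) = -3)
Function('k')(Q) = Rational(17, 3) (Function('k')(Q) = Mul(Rational(1, 3), Add(-3, Mul(5, 4))) = Mul(Rational(1, 3), Add(-3, 20)) = Mul(Rational(1, 3), 17) = Rational(17, 3))
Add(Mul(-38611, Pow(-27396, -1)), Mul(Function('T')(28), Pow(Function('k')(174), -1))) = Add(Mul(-38611, Pow(-27396, -1)), Mul(Add(-58, 28), Pow(Rational(17, 3), -1))) = Add(Mul(-38611, Rational(-1, 27396)), Mul(-30, Rational(3, 17))) = Add(Rational(38611, 27396), Rational(-90, 17)) = Rational(-1809253, 465732)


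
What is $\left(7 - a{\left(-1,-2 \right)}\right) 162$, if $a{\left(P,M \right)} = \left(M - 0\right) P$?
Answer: $810$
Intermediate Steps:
$a{\left(P,M \right)} = M P$ ($a{\left(P,M \right)} = \left(M + 0\right) P = M P$)
$\left(7 - a{\left(-1,-2 \right)}\right) 162 = \left(7 - \left(-2\right) \left(-1\right)\right) 162 = \left(7 - 2\right) 162 = 5 \cdot 162 = 810$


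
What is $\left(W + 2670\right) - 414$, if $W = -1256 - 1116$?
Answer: $-116$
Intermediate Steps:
$W = -2372$ ($W = -1256 - 1116 = -2372$)
$\left(W + 2670\right) - 414 = \left(-2372 + 2670\right) - 414 = 298 - 414 = -116$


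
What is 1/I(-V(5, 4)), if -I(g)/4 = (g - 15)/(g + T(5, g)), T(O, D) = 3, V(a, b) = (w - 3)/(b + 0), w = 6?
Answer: 1/28 ≈ 0.035714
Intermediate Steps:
V(a, b) = 3/b (V(a, b) = (6 - 3)/(b + 0) = 3/b)
I(g) = -4*(-15 + g)/(3 + g) (I(g) = -4*(g - 15)/(g + 3) = -4*(-15 + g)/(3 + g))
1/I(-V(5, 4)) = 1/(4*(15 - (-1)*3/4)/(3 - 3/4)) = 1/(4*(15 - (-1)*3*(¼))/(3 - 3/4)) = 1/(4*(15 - (-1)*3/4)/(3 - 1*¾)) = 1/(4*(15 - 1*(-¾))/(3 - ¾)) = 1/(4*(15 + ¾)/(9/4)) = 1/(4*(4/9)*(63/4)) = 1/28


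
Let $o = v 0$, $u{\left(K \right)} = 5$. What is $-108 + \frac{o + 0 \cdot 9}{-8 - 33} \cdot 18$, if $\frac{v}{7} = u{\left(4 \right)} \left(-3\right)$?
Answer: $-108$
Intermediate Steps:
$v = -105$ ($v = 7 \cdot 5 \left(-3\right) = 7 \left(-15\right) = -105$)
$o = 0$ ($o = \left(-105\right) 0 = 0$)
$-108 + \frac{o + 0 \cdot 9}{-8 - 33} \cdot 18 = -108 + \frac{0 + 0 \cdot 9}{-8 - 33} \cdot 18 = -108 + \frac{0 + 0}{-41} \cdot 18 = -108 + 0 \left(- \frac{1}{41}\right) 18 = -108 + 0 \cdot 18 = -108 + 0 = -108$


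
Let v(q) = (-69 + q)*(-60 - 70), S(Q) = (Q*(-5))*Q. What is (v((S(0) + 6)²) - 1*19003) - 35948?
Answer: -50661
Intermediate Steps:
S(Q) = -5*Q² (S(Q) = (-5*Q)*Q = -5*Q²)
v(q) = 8970 - 130*q (v(q) = (-69 + q)*(-130) = 8970 - 130*q)
(v((S(0) + 6)²) - 1*19003) - 35948 = ((8970 - 130*(-5*0² + 6)²) - 1*19003) - 35948 = ((8970 - 130*(-5*0 + 6)²) - 19003) - 35948 = ((8970 - 130*(0 + 6)²) - 19003) - 35948 = ((8970 - 130*6²) - 19003) - 35948 = ((8970 - 130*36) - 19003) - 35948 = ((8970 - 4680) - 19003) - 35948 = (4290 - 19003) - 35948 = -14713 - 35948 = -50661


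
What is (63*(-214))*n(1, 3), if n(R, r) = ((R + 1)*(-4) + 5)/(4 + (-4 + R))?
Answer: 40446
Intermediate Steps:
n(R, r) = (1 - 4*R)/R (n(R, r) = ((1 + R)*(-4) + 5)/R = ((-4 - 4*R) + 5)/R = (1 - 4*R)/R)
(63*(-214))*n(1, 3) = (63*(-214))*(-4 + 1/1) = -13482*(-4 + 1) = -13482*(-3) = 40446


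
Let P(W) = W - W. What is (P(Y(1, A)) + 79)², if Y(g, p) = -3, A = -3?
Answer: 6241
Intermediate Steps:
P(W) = 0
(P(Y(1, A)) + 79)² = (0 + 79)² = 79² = 6241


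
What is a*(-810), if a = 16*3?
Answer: -38880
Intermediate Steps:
a = 48
a*(-810) = 48*(-810) = -38880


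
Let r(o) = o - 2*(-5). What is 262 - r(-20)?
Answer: 272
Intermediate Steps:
r(o) = 10 + o (r(o) = o + 10 = 10 + o)
262 - r(-20) = 262 - (10 - 20) = 262 - 1*(-10) = 262 + 10 = 272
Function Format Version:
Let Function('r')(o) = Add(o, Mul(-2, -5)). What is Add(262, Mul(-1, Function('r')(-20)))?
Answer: 272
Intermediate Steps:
Function('r')(o) = Add(10, o) (Function('r')(o) = Add(o, 10) = Add(10, o))
Add(262, Mul(-1, Function('r')(-20))) = Add(262, Mul(-1, Add(10, -20))) = Add(262, Mul(-1, -10)) = Add(262, 10) = 272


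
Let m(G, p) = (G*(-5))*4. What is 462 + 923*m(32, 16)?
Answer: -590258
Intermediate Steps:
m(G, p) = -20*G (m(G, p) = -5*G*4 = -20*G)
462 + 923*m(32, 16) = 462 + 923*(-20*32) = 462 + 923*(-640) = 462 - 590720 = -590258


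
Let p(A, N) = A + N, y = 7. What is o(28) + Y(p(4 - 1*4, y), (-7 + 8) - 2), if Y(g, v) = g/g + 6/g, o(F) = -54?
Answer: -365/7 ≈ -52.143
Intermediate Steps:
Y(g, v) = 1 + 6/g
o(28) + Y(p(4 - 1*4, y), (-7 + 8) - 2) = -54 + (6 + ((4 - 1*4) + 7))/((4 - 1*4) + 7) = -54 + (6 + ((4 - 4) + 7))/((4 - 4) + 7) = -54 + (6 + (0 + 7))/(0 + 7) = -54 + (6 + 7)/7 = -54 + (⅐)*13 = -54 + 13/7 = -365/7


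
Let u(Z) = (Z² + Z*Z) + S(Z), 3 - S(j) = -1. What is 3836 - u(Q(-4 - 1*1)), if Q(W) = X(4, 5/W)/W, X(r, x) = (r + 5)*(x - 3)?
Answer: 93208/25 ≈ 3728.3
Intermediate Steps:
S(j) = 4 (S(j) = 3 - 1*(-1) = 3 + 1 = 4)
X(r, x) = (-3 + x)*(5 + r) (X(r, x) = (5 + r)*(-3 + x) = (-3 + x)*(5 + r))
Q(W) = (-27 + 45/W)/W (Q(W) = (-15 - 3*4 + 5*(5/W) + 4*(5/W))/W = (-15 - 12 + 25/W + 20/W)/W = (-27 + 45/W)/W)
u(Z) = 4 + 2*Z² (u(Z) = (Z² + Z*Z) + 4 = (Z² + Z²) + 4 = 2*Z² + 4 = 4 + 2*Z²)
3836 - u(Q(-4 - 1*1)) = 3836 - (4 + 2*(9*(5 - 3*(-4 - 1*1))/(-4 - 1*1)²)²) = 3836 - (4 + 2*(9*(5 - 3*(-4 - 1))/(-4 - 1)²)²) = 3836 - (4 + 2*(9*(5 - 3*(-5))/(-5)²)²) = 3836 - (4 + 2*(9*(1/25)*(5 + 15))²) = 3836 - (4 + 2*(9*(1/25)*20)²) = 3836 - (4 + 2*(36/5)²) = 3836 - (4 + 2*(1296/25)) = 3836 - (4 + 2592/25) = 3836 - 1*2692/25 = 3836 - 2692/25 = 93208/25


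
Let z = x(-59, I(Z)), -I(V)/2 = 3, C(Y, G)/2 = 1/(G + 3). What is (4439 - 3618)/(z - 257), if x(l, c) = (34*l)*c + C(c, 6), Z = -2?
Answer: 7389/106013 ≈ 0.069699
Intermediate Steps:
C(Y, G) = 2/(3 + G) (C(Y, G) = 2/(G + 3) = 2/(3 + G))
I(V) = -6 (I(V) = -2*3 = -6)
x(l, c) = 2/9 + 34*c*l (x(l, c) = (34*l)*c + 2/(3 + 6) = 34*c*l + 2/9 = 2/9 + 34*c*l)
z = 108326/9 (z = 2/9 + 34*(-6)*(-59) = 2/9 + 12036 = 108326/9 ≈ 12036.)
(4439 - 3618)/(z - 257) = (4439 - 3618)/(108326/9 - 257) = 821/(106013/9) = 821*(9/106013) = 7389/106013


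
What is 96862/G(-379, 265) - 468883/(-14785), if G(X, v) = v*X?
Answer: 9132031887/296986295 ≈ 30.749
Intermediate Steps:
G(X, v) = X*v
96862/G(-379, 265) - 468883/(-14785) = 96862/((-379*265)) - 468883/(-14785) = 96862/(-100435) - 468883*(-1/14785) = 96862*(-1/100435) + 468883/14785 = -96862/100435 + 468883/14785 = 9132031887/296986295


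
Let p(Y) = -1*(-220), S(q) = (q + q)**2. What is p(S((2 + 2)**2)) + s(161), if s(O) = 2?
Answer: 222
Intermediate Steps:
S(q) = 4*q**2 (S(q) = (2*q)**2 = 4*q**2)
p(Y) = 220
p(S((2 + 2)**2)) + s(161) = 220 + 2 = 222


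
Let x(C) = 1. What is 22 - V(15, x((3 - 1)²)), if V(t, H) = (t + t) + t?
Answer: -23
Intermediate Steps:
V(t, H) = 3*t (V(t, H) = 2*t + t = 3*t)
22 - V(15, x((3 - 1)²)) = 22 - 3*15 = 22 - 1*45 = 22 - 45 = -23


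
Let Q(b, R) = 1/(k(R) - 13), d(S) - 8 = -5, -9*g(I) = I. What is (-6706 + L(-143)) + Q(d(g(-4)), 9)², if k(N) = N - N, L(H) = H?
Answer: -1157480/169 ≈ -6849.0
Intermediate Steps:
k(N) = 0
g(I) = -I/9
d(S) = 3 (d(S) = 8 - 5 = 3)
Q(b, R) = -1/13 (Q(b, R) = 1/(0 - 13) = 1/(-13) = -1/13)
(-6706 + L(-143)) + Q(d(g(-4)), 9)² = (-6706 - 143) + (-1/13)² = -6849 + 1/169 = -1157480/169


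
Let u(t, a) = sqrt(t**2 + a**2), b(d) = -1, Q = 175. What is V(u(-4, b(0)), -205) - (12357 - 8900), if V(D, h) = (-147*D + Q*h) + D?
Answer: -39332 - 146*sqrt(17) ≈ -39934.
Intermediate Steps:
u(t, a) = sqrt(a**2 + t**2)
V(D, h) = -146*D + 175*h (V(D, h) = (-147*D + 175*h) + D = -146*D + 175*h)
V(u(-4, b(0)), -205) - (12357 - 8900) = (-146*sqrt((-1)**2 + (-4)**2) + 175*(-205)) - (12357 - 8900) = (-146*sqrt(1 + 16) - 35875) - 1*3457 = (-146*sqrt(17) - 35875) - 3457 = (-35875 - 146*sqrt(17)) - 3457 = -39332 - 146*sqrt(17)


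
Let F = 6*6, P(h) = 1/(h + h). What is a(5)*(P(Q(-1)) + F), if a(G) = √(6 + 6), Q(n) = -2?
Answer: 143*√3/2 ≈ 123.84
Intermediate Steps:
P(h) = 1/(2*h)
F = 36
a(G) = 2*√3 (a(G) = √12 = 2*√3)
a(5)*(P(Q(-1)) + F) = (2*√3)*((½)/(-2) + 36) = (2*√3)*((½)*(-½) + 36) = (2*√3)*(-¼ + 36) = (2*√3)*(143/4) = 143*√3/2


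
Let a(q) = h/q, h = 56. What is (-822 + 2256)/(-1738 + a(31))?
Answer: -22227/26911 ≈ -0.82594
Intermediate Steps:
a(q) = 56/q
(-822 + 2256)/(-1738 + a(31)) = (-822 + 2256)/(-1738 + 56/31) = 1434/(-1738 + 56*(1/31)) = 1434/(-1738 + 56/31) = 1434/(-53822/31) = 1434*(-31/53822) = -22227/26911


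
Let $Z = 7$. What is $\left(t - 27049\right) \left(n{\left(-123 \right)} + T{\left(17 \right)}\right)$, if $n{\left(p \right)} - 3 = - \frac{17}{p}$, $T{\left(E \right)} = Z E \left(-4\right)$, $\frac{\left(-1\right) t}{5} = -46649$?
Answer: $- \frac{3997590584}{41} \approx -9.7502 \cdot 10^{7}$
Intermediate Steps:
$t = 233245$ ($t = \left(-5\right) \left(-46649\right) = 233245$)
$T{\left(E \right)} = - 28 E$ ($T{\left(E \right)} = 7 E \left(-4\right) = - 28 E$)
$n{\left(p \right)} = 3 - \frac{17}{p}$
$\left(t - 27049\right) \left(n{\left(-123 \right)} + T{\left(17 \right)}\right) = \left(233245 - 27049\right) \left(\left(3 - \frac{17}{-123}\right) - 476\right) = 206196 \left(\left(3 - - \frac{17}{123}\right) - 476\right) = 206196 \left(\left(3 + \frac{17}{123}\right) - 476\right) = 206196 \left(\frac{386}{123} - 476\right) = 206196 \left(- \frac{58162}{123}\right) = - \frac{3997590584}{41}$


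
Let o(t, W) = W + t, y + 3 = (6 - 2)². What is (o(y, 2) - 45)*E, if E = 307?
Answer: -9210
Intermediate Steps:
y = 13 (y = -3 + (6 - 2)² = -3 + 4² = -3 + 16 = 13)
(o(y, 2) - 45)*E = ((2 + 13) - 45)*307 = (15 - 45)*307 = -30*307 = -9210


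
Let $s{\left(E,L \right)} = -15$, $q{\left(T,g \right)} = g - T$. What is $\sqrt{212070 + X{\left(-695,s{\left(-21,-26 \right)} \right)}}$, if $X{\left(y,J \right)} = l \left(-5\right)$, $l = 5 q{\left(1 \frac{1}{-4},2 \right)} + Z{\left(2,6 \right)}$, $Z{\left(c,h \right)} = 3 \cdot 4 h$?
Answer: $\frac{\sqrt{846615}}{2} \approx 460.06$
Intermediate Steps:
$Z{\left(c,h \right)} = 12 h$
$l = \frac{333}{4}$ ($l = 5 \left(2 - 1 \frac{1}{-4}\right) + 12 \cdot 6 = 5 \left(2 - 1 \left(- \frac{1}{4}\right)\right) + 72 = 5 \left(2 - - \frac{1}{4}\right) + 72 = 5 \left(2 + \frac{1}{4}\right) + 72 = 5 \cdot \frac{9}{4} + 72 = \frac{45}{4} + 72 = \frac{333}{4} \approx 83.25$)
$X{\left(y,J \right)} = - \frac{1665}{4}$ ($X{\left(y,J \right)} = \frac{333}{4} \left(-5\right) = - \frac{1665}{4}$)
$\sqrt{212070 + X{\left(-695,s{\left(-21,-26 \right)} \right)}} = \sqrt{212070 - \frac{1665}{4}} = \sqrt{\frac{846615}{4}} = \frac{\sqrt{846615}}{2}$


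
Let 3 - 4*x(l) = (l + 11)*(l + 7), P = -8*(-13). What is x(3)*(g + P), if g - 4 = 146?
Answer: -17399/2 ≈ -8699.5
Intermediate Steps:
g = 150 (g = 4 + 146 = 150)
P = 104
x(l) = ¾ - (7 + l)*(11 + l)/4 (x(l) = ¾ - (l + 11)*(l + 7)/4 = ¾ - (11 + l)*(7 + l)/4 = ¾ - (7 + l)*(11 + l)/4)
x(3)*(g + P) = (-37/2 - 9/2*3 - ¼*3²)*(150 + 104) = (-37/2 - 27/2 - ¼*9)*254 = (-37/2 - 27/2 - 9/4)*254 = -137/4*254 = -17399/2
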